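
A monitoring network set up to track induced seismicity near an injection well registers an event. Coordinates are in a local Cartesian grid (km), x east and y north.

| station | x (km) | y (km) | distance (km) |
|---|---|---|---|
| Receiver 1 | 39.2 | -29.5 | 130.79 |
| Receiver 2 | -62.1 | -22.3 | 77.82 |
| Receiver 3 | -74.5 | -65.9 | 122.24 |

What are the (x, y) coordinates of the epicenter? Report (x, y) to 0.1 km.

(-60.2, 55.5)

Circle about each station: (x − 39.2)² + (y + 29.5)² = 130.79²; (x + 62.1)² + (y + 22.3)² = 77.82²; (x + 74.5)² + (y + 65.9)² = 122.24².
Subtracting the Receiver 1 equation from the Receiver 2 and Receiver 3 equations removes the quadratic terms:
-202.6 x + 14.4 y = 12996.88
-227.4 x − 72.8 y = 9649.58
Solving the 2×2 system: x ≈ -60.2, y ≈ 55.5 km.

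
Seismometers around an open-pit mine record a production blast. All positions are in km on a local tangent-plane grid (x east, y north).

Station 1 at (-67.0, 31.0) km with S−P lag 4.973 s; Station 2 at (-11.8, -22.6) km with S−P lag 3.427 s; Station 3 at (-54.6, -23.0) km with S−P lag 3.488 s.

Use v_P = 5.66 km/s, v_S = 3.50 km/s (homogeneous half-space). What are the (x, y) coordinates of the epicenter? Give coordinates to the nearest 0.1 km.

x ≈ -33.0 km, y ≈ 0.6 km

Distance from S−P lag: d = Δt · v_P v_S / (v_P − v_S) = Δt · (5.66·3.50)/(5.66−3.50) ≈ 9.1713·Δt.
So d_Station 1 = 45.61, d_Station 2 = 31.43, d_Station 3 = 31.99 km.
Circle about each station: (x + 67.0)² + (y − 31.0)² = 45.61²; (x + 11.8)² + (y + 22.6)² = 31.43²; (x + 54.6)² + (y + 23.0)² = 31.99².
Subtracting the Station 1 equation from the Station 2 and Station 3 equations removes the quadratic terms:
110.4 x − 107.2 y = -3707.57
24.8 x − 108.0 y = -882.93
Solving the 2×2 system: x ≈ -33.0, y ≈ 0.6 km.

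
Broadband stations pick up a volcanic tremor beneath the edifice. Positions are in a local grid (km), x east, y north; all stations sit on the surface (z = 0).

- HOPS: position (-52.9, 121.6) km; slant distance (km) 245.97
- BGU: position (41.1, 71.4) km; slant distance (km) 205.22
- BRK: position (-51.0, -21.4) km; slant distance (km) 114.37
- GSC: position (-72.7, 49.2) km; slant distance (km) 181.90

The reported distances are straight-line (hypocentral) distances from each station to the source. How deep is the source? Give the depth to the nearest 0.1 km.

Each station gives a sphere (x−x_i)² + (y−y_i)² + z² = d_i² (stations at z=0).
Subtracting the HOPS sphere from BGU and BRK: z² cancels, leaving linear equations in x and y:
188.0 x − 100.4 y = 7588.19
3.8 x − 286.0 y = 32894.73
Solving: x ≈ -21.212, y ≈ -115.298 km (keep extra digits for the depth step; rounded: -21.2, -115.3).
Then from the HOPS sphere: z² = 245.97² − (x + 52.9)² − (y − 121.6)² with x = -21.212, y = -115.298, so z ≈ 58.107 ≈ 58.1 km.

58.1 km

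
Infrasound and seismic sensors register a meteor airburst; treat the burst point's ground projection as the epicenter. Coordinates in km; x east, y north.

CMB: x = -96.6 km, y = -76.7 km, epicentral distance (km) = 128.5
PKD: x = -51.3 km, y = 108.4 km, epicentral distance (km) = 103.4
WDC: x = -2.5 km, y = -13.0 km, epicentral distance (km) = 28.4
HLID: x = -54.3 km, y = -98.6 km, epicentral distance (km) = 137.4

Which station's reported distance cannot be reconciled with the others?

Solve using three stations at a time. Using CMB, PKD, WDC (subtract circle equations pairwise → linear system) gives (x, y) ≈ (-6.7, 15.1).
Distances from that point to each station vs reported:
  CMB: calculated 128.5 vs reported 128.5 → residual 0.0 km
  PKD: calculated 103.4 vs reported 103.4 → residual 0.0 km
  WDC: calculated 28.4 vs reported 28.4 → residual 0.0 km
  HLID: calculated 123.3 vs reported 137.4 → residual 14.1 km
CMB, PKD, WDC are mutually consistent (residuals ≈ 0); HLID is off by 14.1 km.

HLID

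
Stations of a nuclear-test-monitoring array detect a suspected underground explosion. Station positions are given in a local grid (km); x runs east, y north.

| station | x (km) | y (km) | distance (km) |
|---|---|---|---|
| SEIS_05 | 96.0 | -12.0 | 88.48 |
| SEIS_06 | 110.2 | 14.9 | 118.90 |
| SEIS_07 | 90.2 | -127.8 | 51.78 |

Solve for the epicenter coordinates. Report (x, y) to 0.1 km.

54.6 km east, -90.2 km north

Circle about each station: (x − 96.0)² + (y + 12.0)² = 88.48²; (x − 110.2)² + (y − 14.9)² = 118.90²; (x − 90.2)² + (y + 127.8)² = 51.78².
Subtracting the SEIS_05 equation from the SEIS_06 and SEIS_07 equations removes the quadratic terms:
28.4 x + 53.8 y = -3302.45
-11.6 x − 231.6 y = 20256.42
Solving the 2×2 system: x ≈ 54.6, y ≈ -90.2 km.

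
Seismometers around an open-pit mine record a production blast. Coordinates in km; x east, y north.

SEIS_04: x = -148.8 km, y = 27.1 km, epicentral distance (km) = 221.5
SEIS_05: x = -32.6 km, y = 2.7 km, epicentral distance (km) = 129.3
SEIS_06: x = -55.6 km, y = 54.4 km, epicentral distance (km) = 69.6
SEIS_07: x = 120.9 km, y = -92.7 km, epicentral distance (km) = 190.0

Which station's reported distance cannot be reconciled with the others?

Solve using three stations at a time. Using SEIS_04, SEIS_05, SEIS_07 (subtract circle equations pairwise → linear system) gives (x, y) ≈ (63.9, 88.4).
Distances from that point to each station vs reported:
  SEIS_04: calculated 221.3 vs reported 221.5 → residual 0.2 km
  SEIS_05: calculated 129.0 vs reported 129.3 → residual 0.3 km
  SEIS_06: calculated 124.2 vs reported 69.6 → residual 54.6 km
  SEIS_07: calculated 189.8 vs reported 190.0 → residual 0.2 km
SEIS_04, SEIS_05, SEIS_07 are mutually consistent (residuals ≈ 0); SEIS_06 is off by 54.6 km.

SEIS_06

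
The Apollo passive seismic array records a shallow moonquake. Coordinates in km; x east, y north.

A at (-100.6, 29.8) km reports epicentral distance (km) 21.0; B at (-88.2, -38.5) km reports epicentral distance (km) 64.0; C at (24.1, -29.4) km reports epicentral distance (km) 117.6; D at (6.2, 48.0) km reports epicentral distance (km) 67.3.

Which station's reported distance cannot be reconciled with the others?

D

Solve using three stations at a time. Using A, B, C (subtract circle equations pairwise → linear system) gives (x, y) ≈ (-80.2, 25.0).
Distances from that point to each station vs reported:
  A: calculated 21.0 vs reported 21.0 → residual 0.0 km
  B: calculated 64.0 vs reported 64.0 → residual 0.0 km
  C: calculated 117.6 vs reported 117.6 → residual 0.0 km
  D: calculated 89.4 vs reported 67.3 → residual 22.1 km
A, B, C are mutually consistent (residuals ≈ 0); D is off by 22.1 km.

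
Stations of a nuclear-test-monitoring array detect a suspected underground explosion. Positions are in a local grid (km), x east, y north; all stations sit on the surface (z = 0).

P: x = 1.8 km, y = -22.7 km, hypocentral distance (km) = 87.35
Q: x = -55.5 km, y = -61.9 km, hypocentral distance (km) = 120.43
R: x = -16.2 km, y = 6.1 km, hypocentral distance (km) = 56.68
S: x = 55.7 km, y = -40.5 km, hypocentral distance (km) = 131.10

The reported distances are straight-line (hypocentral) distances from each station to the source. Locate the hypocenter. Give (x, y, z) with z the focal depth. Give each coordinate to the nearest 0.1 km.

Each station gives a sphere (x−x_i)² + (y−y_i)² + z² = d_i² (stations at z=0).
Subtracting the P sphere from Q and R: z² cancels, leaving linear equations in x and y:
-114.6 x − 78.4 y = -480.03
-36.0 x + 57.6 y = 4198.52
Solving: x ≈ -31.996, y ≈ 52.893 km (keep extra digits for the depth step; rounded: -32.0, 52.9).
Then from the P sphere: z² = 87.35² − (x − 1.8)² − (y + 22.7)² with x = -31.996, y = 52.893, so z ≈ 27.813 ≈ 27.8 km.

(-32.0, 52.9, 27.8)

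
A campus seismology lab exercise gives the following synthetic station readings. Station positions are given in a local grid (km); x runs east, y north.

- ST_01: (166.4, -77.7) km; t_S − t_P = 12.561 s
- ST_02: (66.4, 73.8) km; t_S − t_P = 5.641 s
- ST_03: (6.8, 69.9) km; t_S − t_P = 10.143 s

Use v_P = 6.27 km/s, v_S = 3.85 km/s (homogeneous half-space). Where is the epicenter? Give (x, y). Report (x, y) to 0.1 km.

Distance from S−P lag: d = Δt · v_P v_S / (v_P − v_S) = Δt · (6.27·3.85)/(6.27−3.85) ≈ 9.9750·Δt.
So d_ST_01 = 125.30, d_ST_02 = 56.27, d_ST_03 = 101.18 km.
Circle about each station: (x − 166.4)² + (y + 77.7)² = 125.30²; (x − 66.4)² + (y − 73.8)² = 56.27²; (x − 6.8)² + (y − 69.9)² = 101.18².
Subtracting pairs of circle equations eliminates x²+y² and gives linear equations (the radical axes):
-200.0 x + 303.0 y = -11337.07
-319.2 x + 295.2 y = -23331.30
Solving the 2×2 system: x ≈ 98.8, y ≈ 27.8 km.

(98.8, 27.8)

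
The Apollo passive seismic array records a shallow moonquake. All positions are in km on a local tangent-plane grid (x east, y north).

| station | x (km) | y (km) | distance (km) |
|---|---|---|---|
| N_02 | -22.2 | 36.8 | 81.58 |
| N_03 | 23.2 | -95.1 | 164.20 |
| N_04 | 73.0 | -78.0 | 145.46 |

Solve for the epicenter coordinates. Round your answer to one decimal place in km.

53.9 km east, 66.2 km north

Circle about each station: (x + 22.2)² + (y − 36.8)² = 81.58²; (x − 23.2)² + (y + 95.1)² = 164.20²; (x − 73.0)² + (y + 78.0)² = 145.46².
Subtracting the N_02 equation from the N_03 and N_04 equations removes the quadratic terms:
90.8 x − 263.8 y = -12571.17
190.4 x − 229.6 y = -4937.40
Solving the 2×2 system: x ≈ 53.9, y ≈ 66.2 km.
Check against N_02 (with the unrounded x, y): √((x + 22.2)²+(y − 36.8)²) = 81.59 ≈ 81.58 km. ✓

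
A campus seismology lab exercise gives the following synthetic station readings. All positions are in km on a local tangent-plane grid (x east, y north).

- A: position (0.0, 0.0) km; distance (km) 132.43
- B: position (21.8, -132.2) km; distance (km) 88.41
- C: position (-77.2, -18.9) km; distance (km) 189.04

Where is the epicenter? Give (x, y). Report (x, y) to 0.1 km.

Circle about each station: x² + y² = 132.43²; (x − 21.8)² + (y + 132.2)² = 88.41²; (x + 77.2)² + (y + 18.9)² = 189.04².
Subtracting the A equation from the B and C equations removes the quadratic terms:
43.6 x − 264.4 y = 27673.46
-154.4 x − 37.8 y = -11881.37
Solving the 2×2 system: x ≈ 98.6, y ≈ -88.4 km.

x ≈ 98.6 km, y ≈ -88.4 km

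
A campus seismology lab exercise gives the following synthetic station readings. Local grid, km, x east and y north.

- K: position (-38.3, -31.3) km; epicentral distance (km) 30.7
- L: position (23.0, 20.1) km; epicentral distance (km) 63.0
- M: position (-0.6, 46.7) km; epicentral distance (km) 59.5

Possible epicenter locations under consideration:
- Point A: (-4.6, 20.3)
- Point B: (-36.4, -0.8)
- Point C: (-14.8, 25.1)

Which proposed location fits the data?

For each candidate, compare |candidate − station| to the reported distance:
Point A: residuals K 30.9, L 35.4, M 32.8 → max 35.4 km
Point B: residuals K 0.1, L 0.0, M 0.0 → max 0.1 km
Point C: residuals K 30.4, L 24.9, M 33.7 → max 33.7 km
Only Point B has all residuals ≈ 0.

Point B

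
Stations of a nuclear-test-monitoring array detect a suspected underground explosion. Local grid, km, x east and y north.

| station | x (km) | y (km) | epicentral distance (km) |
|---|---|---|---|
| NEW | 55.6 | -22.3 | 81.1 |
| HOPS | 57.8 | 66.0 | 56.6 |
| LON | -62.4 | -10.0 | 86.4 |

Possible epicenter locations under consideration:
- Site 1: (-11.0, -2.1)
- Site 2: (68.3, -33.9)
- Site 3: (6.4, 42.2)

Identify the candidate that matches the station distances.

For each candidate, compare |candidate − station| to the reported distance:
Site 1: residuals NEW 11.5, HOPS 40.2, LON 34.4 → max 40.2 km
Site 2: residuals NEW 63.9, HOPS 43.9, LON 46.5 → max 63.9 km
Site 3: residuals NEW 0.0, HOPS 0.0, LON 0.0 → max 0.0 km
Only Site 3 has all residuals ≈ 0.

Site 3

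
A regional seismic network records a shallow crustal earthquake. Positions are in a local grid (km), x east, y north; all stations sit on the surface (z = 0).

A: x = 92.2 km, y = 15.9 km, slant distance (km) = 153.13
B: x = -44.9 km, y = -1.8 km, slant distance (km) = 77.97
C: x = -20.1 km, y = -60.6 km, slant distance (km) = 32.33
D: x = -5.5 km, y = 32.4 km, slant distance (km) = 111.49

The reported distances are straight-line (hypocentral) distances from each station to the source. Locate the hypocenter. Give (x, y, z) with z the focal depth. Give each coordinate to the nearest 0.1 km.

x ≈ -29.4 km, y ≈ -72.7 km, depth ≈ 28.5 km

Each station gives a sphere (x−x_i)² + (y−y_i)² + z² = d_i² (stations at z=0).
Subtracting the A sphere from B and C: z² cancels, leaving linear equations in x and y:
-274.2 x − 35.4 y = 10635.08
-224.6 x − 153.0 y = 17726.29
Solving: x ≈ -29.400, y ≈ -72.699 km (keep extra digits for the depth step; rounded: -29.4, -72.7).
Then from the A sphere: z² = 153.13² − (x − 92.2)² − (y − 15.9)² with x = -29.400, y = -72.699, so z ≈ 28.504 ≈ 28.5 km.
Check against D (with the unrounded solution): distance 111.49 ≈ 111.49 km. ✓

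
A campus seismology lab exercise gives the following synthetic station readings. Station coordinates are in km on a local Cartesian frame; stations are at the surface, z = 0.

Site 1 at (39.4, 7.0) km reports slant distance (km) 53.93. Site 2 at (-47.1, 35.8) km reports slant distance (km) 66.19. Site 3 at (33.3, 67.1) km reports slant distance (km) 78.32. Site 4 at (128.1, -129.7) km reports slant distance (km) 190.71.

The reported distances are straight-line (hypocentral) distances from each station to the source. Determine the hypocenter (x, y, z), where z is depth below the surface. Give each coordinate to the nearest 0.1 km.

x ≈ -0.3 km, y ≈ 6.5 km, depth ≈ 36.5 km

Each station gives a sphere (x−x_i)² + (y−y_i)² + z² = d_i² (stations at z=0).
Subtracting the Site 1 sphere from Site 2 and Site 3: z² cancels, leaving linear equations in x and y:
-173.0 x + 57.6 y = 426.02
-12.2 x + 120.2 y = 784.36
Solving: x ≈ -0.300, y ≈ 6.495 km (keep extra digits for the depth step; rounded: -0.3, 6.5).
Then from the Site 1 sphere: z² = 53.93² − (x − 39.4)² − (y − 7.0)² with x = -0.300, y = 6.495, so z ≈ 36.498 ≈ 36.5 km.
Check against Site 4 (with the unrounded solution): distance 190.70 ≈ 190.71 km. ✓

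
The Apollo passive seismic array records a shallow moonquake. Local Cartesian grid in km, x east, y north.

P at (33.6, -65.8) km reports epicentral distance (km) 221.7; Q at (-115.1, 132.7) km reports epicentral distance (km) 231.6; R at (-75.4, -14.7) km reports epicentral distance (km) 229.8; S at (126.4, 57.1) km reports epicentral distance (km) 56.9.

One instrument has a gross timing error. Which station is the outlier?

Solve using three stations at a time. Using Q, R, S (subtract circle equations pairwise → linear system) gives (x, y) ≈ (115.7, 113.0).
Distances from that point to each station vs reported:
  P: calculated 196.7 vs reported 221.7 → residual 25.0 km
  Q: calculated 231.6 vs reported 231.6 → residual 0.0 km
  R: calculated 229.8 vs reported 229.8 → residual 0.0 km
  S: calculated 56.9 vs reported 56.9 → residual 0.0 km
Q, R, S are mutually consistent (residuals ≈ 0); P is off by 25.0 km.

P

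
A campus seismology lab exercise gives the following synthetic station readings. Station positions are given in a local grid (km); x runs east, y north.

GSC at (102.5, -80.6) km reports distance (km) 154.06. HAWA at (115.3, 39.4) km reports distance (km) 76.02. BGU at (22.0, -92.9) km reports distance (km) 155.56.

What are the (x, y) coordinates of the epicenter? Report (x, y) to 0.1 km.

Circle about each station: (x − 102.5)² + (y + 80.6)² = 154.06²; (x − 115.3)² + (y − 39.4)² = 76.02²; (x − 22.0)² + (y + 92.9)² = 155.56².
Subtracting pairs of circle equations eliminates x²+y² and gives linear equations (the radical axes):
25.6 x + 240.0 y = 15799.28
-161.0 x − 24.6 y = -8352.63
Solving the 2×2 system: x ≈ 42.5, y ≈ 61.3 km.

(42.5, 61.3)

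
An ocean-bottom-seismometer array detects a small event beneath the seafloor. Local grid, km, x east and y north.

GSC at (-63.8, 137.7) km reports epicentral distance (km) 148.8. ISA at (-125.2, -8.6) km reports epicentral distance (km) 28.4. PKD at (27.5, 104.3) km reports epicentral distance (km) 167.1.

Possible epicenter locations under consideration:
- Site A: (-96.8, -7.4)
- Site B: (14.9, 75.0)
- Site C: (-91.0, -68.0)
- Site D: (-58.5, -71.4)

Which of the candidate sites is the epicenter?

For each candidate, compare |candidate − station| to the reported distance:
Site A: residuals GSC 0.0, ISA 0.0, PKD 0.0 → max 0.0 km
Site B: residuals GSC 48.2, ISA 134.7, PKD 135.2 → max 135.2 km
Site C: residuals GSC 58.7, ISA 40.1, PKD 42.0 → max 58.7 km
Site D: residuals GSC 60.4, ISA 63.2, PKD 28.5 → max 63.2 km
Only Site A has all residuals ≈ 0.

Site A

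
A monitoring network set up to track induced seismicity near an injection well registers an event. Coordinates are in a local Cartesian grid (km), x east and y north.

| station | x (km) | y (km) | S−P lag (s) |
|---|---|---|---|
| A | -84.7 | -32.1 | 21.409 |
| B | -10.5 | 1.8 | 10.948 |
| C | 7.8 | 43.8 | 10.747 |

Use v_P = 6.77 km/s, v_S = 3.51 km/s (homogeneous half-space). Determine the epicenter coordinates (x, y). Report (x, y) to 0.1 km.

Distance from S−P lag: d = Δt · v_P v_S / (v_P − v_S) = Δt · (6.77·3.51)/(6.77−3.51) ≈ 7.2892·Δt.
So d_A = 156.05, d_B = 79.80, d_C = 78.34 km.
Circle about each station: (x + 84.7)² + (y + 32.1)² = 156.05²; (x + 10.5)² + (y − 1.8)² = 79.80²; (x − 7.8)² + (y − 43.8)² = 78.34².
Subtracting pairs of circle equations eliminates x²+y² and gives linear equations (the radical axes):
148.4 x + 67.8 y = 9892.55
185.0 x + 151.8 y = 11989.23
Solving the 2×2 system: x ≈ 69.0, y ≈ -5.1 km.

x ≈ 69.0 km, y ≈ -5.1 km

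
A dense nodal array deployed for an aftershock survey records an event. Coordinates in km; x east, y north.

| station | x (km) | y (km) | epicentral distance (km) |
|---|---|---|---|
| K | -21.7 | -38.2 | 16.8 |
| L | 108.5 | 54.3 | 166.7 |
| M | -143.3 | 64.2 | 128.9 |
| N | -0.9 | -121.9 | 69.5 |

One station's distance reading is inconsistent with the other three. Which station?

Solve using three stations at a time. Using K, L, N (subtract circle equations pairwise → linear system) gives (x, y) ≈ (-17.8, -54.5).
Distances from that point to each station vs reported:
  K: calculated 16.8 vs reported 16.8 → residual 0.0 km
  L: calculated 166.7 vs reported 166.7 → residual 0.0 km
  M: calculated 172.7 vs reported 128.9 → residual 43.8 km
  N: calculated 69.5 vs reported 69.5 → residual 0.0 km
K, L, N are mutually consistent (residuals ≈ 0); M is off by 43.8 km.

M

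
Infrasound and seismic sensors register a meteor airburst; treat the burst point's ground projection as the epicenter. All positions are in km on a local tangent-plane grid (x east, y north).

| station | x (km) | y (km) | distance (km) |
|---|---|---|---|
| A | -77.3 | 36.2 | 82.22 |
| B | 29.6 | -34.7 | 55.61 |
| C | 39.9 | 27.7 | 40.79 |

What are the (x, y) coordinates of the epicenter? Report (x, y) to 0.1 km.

(1.7, 13.4)

Circle about each station: (x + 77.3)² + (y − 36.2)² = 82.22²; (x − 29.6)² + (y + 34.7)² = 55.61²; (x − 39.9)² + (y − 27.7)² = 40.79².
Subtracting the A equation from the B and C equations removes the quadratic terms:
213.8 x − 141.8 y = -1537.82
234.4 x − 17.0 y = 169.87
Solving the 2×2 system: x ≈ 1.7, y ≈ 13.4 km.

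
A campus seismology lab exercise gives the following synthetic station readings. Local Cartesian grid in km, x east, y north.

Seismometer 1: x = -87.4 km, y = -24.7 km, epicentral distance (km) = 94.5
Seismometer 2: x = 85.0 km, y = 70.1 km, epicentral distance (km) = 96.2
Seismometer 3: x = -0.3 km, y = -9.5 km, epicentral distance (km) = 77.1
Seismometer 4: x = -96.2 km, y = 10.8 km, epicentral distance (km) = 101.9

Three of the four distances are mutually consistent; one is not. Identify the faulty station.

Seismometer 1

Solve using three stations at a time. Using Seismometer 2, Seismometer 3, Seismometer 4 (subtract circle equations pairwise → linear system) gives (x, y) ≈ (-11.1, 66.8).
Distances from that point to each station vs reported:
  Seismometer 1: calculated 119.1 vs reported 94.5 → residual 24.6 km
  Seismometer 2: calculated 96.2 vs reported 96.2 → residual 0.0 km
  Seismometer 3: calculated 77.1 vs reported 77.1 → residual 0.0 km
  Seismometer 4: calculated 101.9 vs reported 101.9 → residual 0.0 km
Seismometer 2, Seismometer 3, Seismometer 4 are mutually consistent (residuals ≈ 0); Seismometer 1 is off by 24.6 km.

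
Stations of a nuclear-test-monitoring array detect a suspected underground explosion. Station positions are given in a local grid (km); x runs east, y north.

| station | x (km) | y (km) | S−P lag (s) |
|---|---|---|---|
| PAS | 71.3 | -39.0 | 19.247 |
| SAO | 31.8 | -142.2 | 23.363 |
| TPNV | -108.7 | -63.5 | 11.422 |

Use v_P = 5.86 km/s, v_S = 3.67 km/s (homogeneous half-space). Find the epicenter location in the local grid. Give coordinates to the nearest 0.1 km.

Distance from S−P lag: d = Δt · v_P v_S / (v_P − v_S) = Δt · (5.86·3.67)/(5.86−3.67) ≈ 9.8202·Δt.
So d_PAS = 189.01, d_SAO = 229.43, d_TPNV = 112.17 km.
Circle about each station: (x − 71.3)² + (y + 39.0)² = 189.01²; (x − 31.8)² + (y + 142.2)² = 229.43²; (x + 108.7)² + (y + 63.5)² = 112.17².
Subtracting the PAS equation from the SAO and TPNV equations removes the quadratic terms:
-79.0 x − 206.4 y = -2285.95
-360.0 x − 49.0 y = 32385.92
Solving the 2×2 system: x ≈ -96.5, y ≈ 48.0 km.
Check against PAS (with the unrounded x, y): √((x − 71.3)²+(y + 39.0)²) = 189.01 ≈ 189.01 km. ✓

x ≈ -96.5 km, y ≈ 48.0 km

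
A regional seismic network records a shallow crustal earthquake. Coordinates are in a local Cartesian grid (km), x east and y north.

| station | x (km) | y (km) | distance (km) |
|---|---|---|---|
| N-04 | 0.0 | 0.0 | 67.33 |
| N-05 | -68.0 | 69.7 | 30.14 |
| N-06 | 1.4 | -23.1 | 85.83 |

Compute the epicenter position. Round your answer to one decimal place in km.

Circle about each station: x² + y² = 67.33²; (x + 68.0)² + (y − 69.7)² = 30.14²; (x − 1.4)² + (y + 23.1)² = 85.83².
Subtracting pairs of circle equations eliminates x²+y² and gives linear equations (the radical axes):
-136.0 x + 139.4 y = 13107.00
2.8 x − 46.2 y = -2297.89
Solving the 2×2 system: x ≈ -48.4, y ≈ 46.8 km.
Check against N-04 (with the unrounded x, y): √(x²+y²) = 67.33 ≈ 67.33 km. ✓

(-48.4, 46.8)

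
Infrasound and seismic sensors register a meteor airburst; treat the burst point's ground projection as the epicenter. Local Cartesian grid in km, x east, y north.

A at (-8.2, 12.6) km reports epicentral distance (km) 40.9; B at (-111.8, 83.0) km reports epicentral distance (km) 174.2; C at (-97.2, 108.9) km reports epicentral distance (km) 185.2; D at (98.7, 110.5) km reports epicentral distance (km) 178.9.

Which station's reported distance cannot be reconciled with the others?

A

Solve using three stations at a time. Using B, C, D (subtract circle equations pairwise → linear system) gives (x, y) ≈ (7.9, -43.7).
Distances from that point to each station vs reported:
  A: calculated 58.6 vs reported 40.9 → residual 17.7 km
  B: calculated 174.3 vs reported 174.2 → residual 0.1 km
  C: calculated 185.3 vs reported 185.2 → residual 0.1 km
  D: calculated 179.0 vs reported 178.9 → residual 0.1 km
B, C, D are mutually consistent (residuals ≈ 0); A is off by 17.7 km.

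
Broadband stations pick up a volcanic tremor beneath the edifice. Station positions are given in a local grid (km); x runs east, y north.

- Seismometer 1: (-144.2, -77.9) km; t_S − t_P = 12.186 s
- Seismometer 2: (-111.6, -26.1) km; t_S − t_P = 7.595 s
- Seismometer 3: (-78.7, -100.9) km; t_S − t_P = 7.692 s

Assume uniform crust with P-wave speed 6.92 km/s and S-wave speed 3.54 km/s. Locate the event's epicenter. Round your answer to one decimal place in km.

x ≈ -61.1 km, y ≈ -48.0 km

Distance from S−P lag: d = Δt · v_P v_S / (v_P − v_S) = Δt · (6.92·3.54)/(6.92−3.54) ≈ 7.2476·Δt.
So d_Seismometer 1 = 88.32, d_Seismometer 2 = 55.05, d_Seismometer 3 = 55.75 km.
Circle about each station: (x + 144.2)² + (y + 77.9)² = 88.32²; (x + 111.6)² + (y + 26.1)² = 55.05²; (x + 78.7)² + (y + 100.9)² = 55.75².
Subtracting the Seismometer 1 equation from the Seismometer 2 and Seismometer 3 equations removes the quadratic terms:
65.2 x + 103.6 y = -8956.36
131.0 x − 46.0 y = -5795.19
Solving the 2×2 system: x ≈ -61.1, y ≈ -48.0 km.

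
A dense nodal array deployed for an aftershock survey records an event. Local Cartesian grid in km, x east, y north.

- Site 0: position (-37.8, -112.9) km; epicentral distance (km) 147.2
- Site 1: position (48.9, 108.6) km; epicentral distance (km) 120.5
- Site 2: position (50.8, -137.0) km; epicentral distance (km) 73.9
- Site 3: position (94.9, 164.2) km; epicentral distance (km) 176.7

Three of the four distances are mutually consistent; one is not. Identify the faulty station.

Site 2

Solve using three stations at a time. Using Site 0, Site 1, Site 3 (subtract circle equations pairwise → linear system) gives (x, y) ≈ (67.7, -10.4).
Distances from that point to each station vs reported:
  Site 0: calculated 147.1 vs reported 147.2 → residual 0.1 km
  Site 1: calculated 120.4 vs reported 120.5 → residual 0.1 km
  Site 2: calculated 127.8 vs reported 73.9 → residual 53.9 km
  Site 3: calculated 176.7 vs reported 176.7 → residual 0.0 km
Site 0, Site 1, Site 3 are mutually consistent (residuals ≈ 0); Site 2 is off by 53.9 km.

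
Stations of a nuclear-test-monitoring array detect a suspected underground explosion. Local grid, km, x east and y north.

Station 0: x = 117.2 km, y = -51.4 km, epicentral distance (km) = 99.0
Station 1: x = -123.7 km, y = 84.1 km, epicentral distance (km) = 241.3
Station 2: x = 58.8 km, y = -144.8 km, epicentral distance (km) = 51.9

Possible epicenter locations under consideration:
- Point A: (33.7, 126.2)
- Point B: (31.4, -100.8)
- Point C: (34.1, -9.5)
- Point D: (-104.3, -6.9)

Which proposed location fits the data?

Point B

For each candidate, compare |candidate − station| to the reported distance:
Point A: residuals Station 0 97.2, Station 1 78.4, Station 2 220.3 → max 220.3 km
Point B: residuals Station 0 0.0, Station 1 0.0, Station 2 0.1 → max 0.1 km
Point C: residuals Station 0 5.9, Station 1 57.8, Station 2 85.6 → max 85.6 km
Point D: residuals Station 0 126.9, Station 1 148.3, Station 2 161.7 → max 161.7 km
Only Point B has all residuals ≈ 0.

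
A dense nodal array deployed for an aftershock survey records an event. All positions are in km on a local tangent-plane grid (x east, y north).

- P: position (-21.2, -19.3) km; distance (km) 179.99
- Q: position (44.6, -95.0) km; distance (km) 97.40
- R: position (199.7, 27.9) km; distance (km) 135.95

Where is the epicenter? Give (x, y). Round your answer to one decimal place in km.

Circle about each station: (x + 21.2)² + (y + 19.3)² = 179.99²; (x − 44.6)² + (y + 95.0)² = 97.40²; (x − 199.7)² + (y − 27.9)² = 135.95².
Subtracting the P equation from the Q and R equations removes the quadratic terms:
131.6 x − 151.4 y = 33101.87
441.8 x + 94.4 y = 53750.57
Solving the 2×2 system: x ≈ 142.0, y ≈ -95.2 km.
Check against P (with the unrounded x, y): √((x + 21.2)²+(y + 19.3)²) = 179.99 ≈ 179.99 km. ✓

142.0 km east, -95.2 km north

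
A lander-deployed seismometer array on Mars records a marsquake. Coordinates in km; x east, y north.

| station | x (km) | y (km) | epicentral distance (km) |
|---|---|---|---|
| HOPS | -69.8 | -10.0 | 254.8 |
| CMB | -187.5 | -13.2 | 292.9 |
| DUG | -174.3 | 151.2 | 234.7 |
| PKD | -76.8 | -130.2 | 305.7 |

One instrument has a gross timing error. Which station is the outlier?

Solve using three stations at a time. Using CMB, DUG, PKD (subtract circle equations pairwise → linear system) gives (x, y) ≈ (60.2, 143.0).
Distances from that point to each station vs reported:
  HOPS: calculated 200.8 vs reported 254.8 → residual 54.0 km
  CMB: calculated 292.8 vs reported 292.9 → residual 0.1 km
  DUG: calculated 234.6 vs reported 234.7 → residual 0.1 km
  PKD: calculated 305.7 vs reported 305.7 → residual 0.0 km
CMB, DUG, PKD are mutually consistent (residuals ≈ 0); HOPS is off by 54.0 km.

HOPS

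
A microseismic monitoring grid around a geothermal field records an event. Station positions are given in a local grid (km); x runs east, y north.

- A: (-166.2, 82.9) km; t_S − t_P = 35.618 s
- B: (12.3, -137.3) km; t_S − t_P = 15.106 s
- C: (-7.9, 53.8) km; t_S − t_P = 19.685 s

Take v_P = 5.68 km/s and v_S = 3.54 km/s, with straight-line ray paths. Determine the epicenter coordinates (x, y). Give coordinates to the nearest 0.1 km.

Distance from S−P lag: d = Δt · v_P v_S / (v_P − v_S) = Δt · (5.68·3.54)/(5.68−3.54) ≈ 9.3959·Δt.
So d_A = 334.66, d_B = 141.93, d_C = 184.96 km.
Circle about each station: (x + 166.2)² + (y − 82.9)² = 334.66²; (x − 12.3)² + (y + 137.3)² = 141.93²; (x + 7.9)² + (y − 53.8)² = 184.96².
Subtracting the A equation from the B and C equations removes the quadratic terms:
357.0 x − 440.4 y = 76360.92
316.6 x − 58.2 y = 46249.11
Solving the 2×2 system: x ≈ 134.2, y ≈ -64.6 km.

134.2 km east, -64.6 km north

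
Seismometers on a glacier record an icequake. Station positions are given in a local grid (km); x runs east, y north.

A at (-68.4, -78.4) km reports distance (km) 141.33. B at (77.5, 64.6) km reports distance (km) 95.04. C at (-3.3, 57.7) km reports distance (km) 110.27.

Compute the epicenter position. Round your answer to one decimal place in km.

Circle about each station: (x + 68.4)² + (y + 78.4)² = 141.33²; (x − 77.5)² + (y − 64.6)² = 95.04²; (x + 3.3)² + (y − 57.7)² = 110.27².
Subtracting the A equation from the B and C equations removes the quadratic terms:
291.8 x + 286.0 y = 10295.86
130.2 x + 272.2 y = 329.76
Solving the 2×2 system: x ≈ 64.2, y ≈ -29.5 km.
Check against A (with the unrounded x, y): √((x + 68.4)²+(y + 78.4)²) = 141.32 ≈ 141.33 km. ✓

64.2 km east, -29.5 km north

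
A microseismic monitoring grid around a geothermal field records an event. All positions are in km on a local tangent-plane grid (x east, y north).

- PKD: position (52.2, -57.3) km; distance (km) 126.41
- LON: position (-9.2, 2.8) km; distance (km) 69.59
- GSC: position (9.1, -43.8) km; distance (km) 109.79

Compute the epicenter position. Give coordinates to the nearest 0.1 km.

(21.4, 65.3)

Circle about each station: (x − 52.2)² + (y + 57.3)² = 126.41²; (x + 9.2)² + (y − 2.8)² = 69.59²; (x − 9.1)² + (y + 43.8)² = 109.79².
Subtracting the PKD equation from the LON and GSC equations removes the quadratic terms:
-122.8 x + 120.2 y = 5221.07
-86.2 x + 27.0 y = -81.24
Solving the 2×2 system: x ≈ 21.4, y ≈ 65.3 km.
Check against PKD (with the unrounded x, y): √((x − 52.2)²+(y + 57.3)²) = 126.40 ≈ 126.41 km. ✓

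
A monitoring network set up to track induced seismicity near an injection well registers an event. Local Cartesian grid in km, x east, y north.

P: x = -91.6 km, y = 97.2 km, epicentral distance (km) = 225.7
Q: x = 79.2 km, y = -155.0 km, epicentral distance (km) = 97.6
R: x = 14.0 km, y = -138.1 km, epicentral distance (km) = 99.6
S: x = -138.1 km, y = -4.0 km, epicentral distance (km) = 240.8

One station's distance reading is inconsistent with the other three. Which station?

S

Solve using three stations at a time. Using P, Q, R (subtract circle equations pairwise → linear system) gives (x, y) ≈ (72.7, -57.6).
Distances from that point to each station vs reported:
  P: calculated 225.7 vs reported 225.7 → residual 0.0 km
  Q: calculated 97.6 vs reported 97.6 → residual 0.0 km
  R: calculated 99.6 vs reported 99.6 → residual 0.0 km
  S: calculated 217.5 vs reported 240.8 → residual 23.3 km
P, Q, R are mutually consistent (residuals ≈ 0); S is off by 23.3 km.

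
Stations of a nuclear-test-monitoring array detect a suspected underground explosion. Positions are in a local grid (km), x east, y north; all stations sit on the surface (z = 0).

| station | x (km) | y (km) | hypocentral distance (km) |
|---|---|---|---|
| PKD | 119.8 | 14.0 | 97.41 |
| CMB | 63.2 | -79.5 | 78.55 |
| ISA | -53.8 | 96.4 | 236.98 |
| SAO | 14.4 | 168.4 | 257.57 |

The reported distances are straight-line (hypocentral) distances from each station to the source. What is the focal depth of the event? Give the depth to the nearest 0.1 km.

59.6 km

Each station gives a sphere (x−x_i)² + (y−y_i)² + z² = d_i² (stations at z=0).
Subtracting the PKD sphere from CMB and ISA: z² cancels, leaving linear equations in x and y:
-113.2 x − 187.0 y = -914.94
-347.2 x + 164.8 y = -49031.45
Solving: x ≈ 111.504, y ≈ -62.606 km (keep extra digits for the depth step; rounded: 111.5, -62.6).
Then from the PKD sphere: z² = 97.41² − (x − 119.8)² − (y − 14.0)² with x = 111.504, y = -62.606, so z ≈ 59.594 ≈ 59.6 km.
Check against SAO (with the unrounded solution): distance 257.57 ≈ 257.57 km. ✓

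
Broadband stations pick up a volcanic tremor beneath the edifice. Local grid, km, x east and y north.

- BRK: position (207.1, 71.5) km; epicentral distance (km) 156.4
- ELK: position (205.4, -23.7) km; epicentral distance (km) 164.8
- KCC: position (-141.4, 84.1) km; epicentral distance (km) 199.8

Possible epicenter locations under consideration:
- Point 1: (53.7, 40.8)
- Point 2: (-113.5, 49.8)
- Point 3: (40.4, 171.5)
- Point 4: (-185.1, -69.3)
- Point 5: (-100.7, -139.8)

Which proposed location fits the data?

For each candidate, compare |candidate − station| to the reported distance:
Point 1: residuals BRK 0.0, ELK 0.0, KCC 0.0 → max 0.0 km
Point 2: residuals BRK 164.9, ELK 162.5, KCC 155.6 → max 164.9 km
Point 3: residuals BRK 38.0, ELK 90.8, KCC 1.9 → max 90.8 km
Point 4: residuals BRK 260.3, ELK 228.4, KCC 40.3 → max 260.3 km
Point 5: residuals BRK 216.9, ELK 162.6, KCC 27.8 → max 216.9 km
Only Point 1 has all residuals ≈ 0.

Point 1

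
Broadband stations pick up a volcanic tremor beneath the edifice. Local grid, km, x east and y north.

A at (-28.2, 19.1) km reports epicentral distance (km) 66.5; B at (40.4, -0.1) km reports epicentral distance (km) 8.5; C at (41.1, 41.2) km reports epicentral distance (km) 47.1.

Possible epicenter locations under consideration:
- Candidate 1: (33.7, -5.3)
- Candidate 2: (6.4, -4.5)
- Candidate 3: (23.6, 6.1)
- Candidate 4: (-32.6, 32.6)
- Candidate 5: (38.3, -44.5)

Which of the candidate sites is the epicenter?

For each candidate, compare |candidate − station| to the reported distance:
Candidate 1: residuals A 0.0, B 0.0, C 0.0 → max 0.0 km
Candidate 2: residuals A 24.6, B 25.8, C 10.3 → max 25.8 km
Candidate 3: residuals A 13.1, B 9.4, C 7.9 → max 13.1 km
Candidate 4: residuals A 52.3, B 71.5, C 27.1 → max 71.5 km
Candidate 5: residuals A 25.5, B 35.9, C 38.6 → max 38.6 km
Only Candidate 1 has all residuals ≈ 0.

Candidate 1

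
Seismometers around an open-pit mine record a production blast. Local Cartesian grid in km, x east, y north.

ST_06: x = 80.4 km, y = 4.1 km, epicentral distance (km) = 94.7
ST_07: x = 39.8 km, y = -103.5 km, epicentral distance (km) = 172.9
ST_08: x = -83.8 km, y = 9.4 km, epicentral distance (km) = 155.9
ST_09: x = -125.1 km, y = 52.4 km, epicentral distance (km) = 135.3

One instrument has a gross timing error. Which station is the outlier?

Solve using three stations at a time. Using ST_06, ST_07, ST_09 (subtract circle equations pairwise → linear system) gives (x, y) ≈ (9.4, 66.7).
Distances from that point to each station vs reported:
  ST_06: calculated 94.6 vs reported 94.7 → residual 0.1 km
  ST_07: calculated 172.9 vs reported 172.9 → residual 0.0 km
  ST_08: calculated 109.4 vs reported 155.9 → residual 46.5 km
  ST_09: calculated 135.3 vs reported 135.3 → residual 0.0 km
ST_06, ST_07, ST_09 are mutually consistent (residuals ≈ 0); ST_08 is off by 46.5 km.

ST_08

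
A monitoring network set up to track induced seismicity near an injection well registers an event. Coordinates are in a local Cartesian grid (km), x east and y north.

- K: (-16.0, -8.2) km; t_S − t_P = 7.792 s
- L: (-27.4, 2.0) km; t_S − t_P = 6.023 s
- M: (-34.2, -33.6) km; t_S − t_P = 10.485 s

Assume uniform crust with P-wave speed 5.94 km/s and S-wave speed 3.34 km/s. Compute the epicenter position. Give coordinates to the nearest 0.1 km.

(-40.0, 46.2)

Distance from S−P lag: d = Δt · v_P v_S / (v_P − v_S) = Δt · (5.94·3.34)/(5.94−3.34) ≈ 7.6306·Δt.
So d_K = 59.46, d_L = 45.96, d_M = 80.01 km.
Circle about each station: (x + 16.0)² + (y + 8.2)² = 59.46²; (x + 27.4)² + (y − 2.0)² = 45.96²; (x + 34.2)² + (y + 33.6)² = 80.01².
Subtracting pairs of circle equations eliminates x²+y² and gives linear equations (the radical axes):
-22.8 x + 20.4 y = 1854.69
-36.4 x − 50.8 y = -890.75
Solving the 2×2 system: x ≈ -40.0, y ≈ 46.2 km.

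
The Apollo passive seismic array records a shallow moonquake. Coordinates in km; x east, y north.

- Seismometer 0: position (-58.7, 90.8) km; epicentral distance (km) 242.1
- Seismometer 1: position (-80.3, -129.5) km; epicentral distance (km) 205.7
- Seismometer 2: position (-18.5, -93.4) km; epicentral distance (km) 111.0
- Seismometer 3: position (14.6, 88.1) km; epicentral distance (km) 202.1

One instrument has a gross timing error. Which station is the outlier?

Seismometer 1

Solve using three stations at a time. Using Seismometer 0, Seismometer 2, Seismometer 3 (subtract circle equations pairwise → linear system) gives (x, y) ≈ (92.2, -98.4).
Distances from that point to each station vs reported:
  Seismometer 0: calculated 242.0 vs reported 242.1 → residual 0.1 km
  Seismometer 1: calculated 175.3 vs reported 205.7 → residual 30.4 km
  Seismometer 2: calculated 110.8 vs reported 111.0 → residual 0.2 km
  Seismometer 3: calculated 202.0 vs reported 202.1 → residual 0.1 km
Seismometer 0, Seismometer 2, Seismometer 3 are mutually consistent (residuals ≈ 0); Seismometer 1 is off by 30.4 km.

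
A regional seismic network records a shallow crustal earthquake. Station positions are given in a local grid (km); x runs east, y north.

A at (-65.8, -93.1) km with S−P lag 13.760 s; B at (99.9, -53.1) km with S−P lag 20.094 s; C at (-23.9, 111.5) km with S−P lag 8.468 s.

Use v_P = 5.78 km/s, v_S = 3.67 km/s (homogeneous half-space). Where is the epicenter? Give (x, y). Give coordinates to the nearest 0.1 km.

Distance from S−P lag: d = Δt · v_P v_S / (v_P − v_S) = Δt · (5.78·3.67)/(5.78−3.67) ≈ 10.0534·Δt.
So d_A = 138.33, d_B = 202.01, d_C = 85.13 km.
Circle about each station: (x + 65.8)² + (y + 93.1)² = 138.33²; (x − 99.9)² + (y + 53.1)² = 202.01²; (x + 23.9)² + (y − 111.5)² = 85.13².
Subtracting pairs of circle equations eliminates x²+y² and gives linear equations (the radical axes):
331.4 x + 80.0 y = -21870.48
83.8 x + 409.2 y = 11894.28
Solving the 2×2 system: x ≈ -76.8, y ≈ 44.8 km.
Check against A (with the unrounded x, y): √((x + 65.8)²+(y + 93.1)²) = 138.34 ≈ 138.33 km. ✓

-76.8 km east, 44.8 km north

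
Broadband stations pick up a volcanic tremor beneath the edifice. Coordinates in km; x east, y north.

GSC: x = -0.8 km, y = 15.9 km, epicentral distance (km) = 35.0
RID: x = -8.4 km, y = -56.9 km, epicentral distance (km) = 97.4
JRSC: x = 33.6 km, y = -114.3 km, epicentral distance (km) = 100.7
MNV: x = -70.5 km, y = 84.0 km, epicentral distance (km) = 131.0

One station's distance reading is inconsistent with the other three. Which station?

Solve using three stations at a time. Using GSC, JRSC, MNV (subtract circle equations pairwise → linear system) gives (x, y) ≈ (14.8, -15.4).
Distances from that point to each station vs reported:
  GSC: calculated 35.0 vs reported 35.0 → residual 0.0 km
  RID: calculated 47.6 vs reported 97.4 → residual 49.8 km
  JRSC: calculated 100.7 vs reported 100.7 → residual 0.0 km
  MNV: calculated 131.0 vs reported 131.0 → residual 0.0 km
GSC, JRSC, MNV are mutually consistent (residuals ≈ 0); RID is off by 49.8 km.

RID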